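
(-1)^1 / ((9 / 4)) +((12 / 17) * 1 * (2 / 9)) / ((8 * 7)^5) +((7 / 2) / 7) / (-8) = -5339516669 / 10532745216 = -0.51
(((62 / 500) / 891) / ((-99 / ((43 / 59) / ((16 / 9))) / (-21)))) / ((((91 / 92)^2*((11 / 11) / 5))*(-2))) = -705157 / 22802679900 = -0.00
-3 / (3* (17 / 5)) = -5 / 17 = -0.29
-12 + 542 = 530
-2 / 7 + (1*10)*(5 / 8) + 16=615 / 28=21.96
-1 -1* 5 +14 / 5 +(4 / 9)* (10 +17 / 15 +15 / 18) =286 / 135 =2.12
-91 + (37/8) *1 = -691/8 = -86.38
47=47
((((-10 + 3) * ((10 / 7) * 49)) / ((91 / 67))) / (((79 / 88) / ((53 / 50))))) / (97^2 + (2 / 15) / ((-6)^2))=-118120464 / 2609022637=-0.05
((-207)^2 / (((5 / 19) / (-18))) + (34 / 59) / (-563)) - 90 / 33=-5354516890966 / 1826935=-2930874.33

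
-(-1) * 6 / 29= 6 / 29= 0.21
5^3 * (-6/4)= -375/2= -187.50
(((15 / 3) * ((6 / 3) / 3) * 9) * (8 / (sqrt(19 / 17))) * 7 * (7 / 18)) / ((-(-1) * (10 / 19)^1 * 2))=98 * sqrt(323) / 3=587.09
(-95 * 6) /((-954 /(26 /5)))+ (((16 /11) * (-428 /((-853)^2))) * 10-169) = -211124456843 /1272588141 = -165.90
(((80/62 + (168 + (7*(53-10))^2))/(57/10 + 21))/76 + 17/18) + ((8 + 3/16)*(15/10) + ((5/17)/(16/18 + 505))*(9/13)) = 880445054222377/15191047201824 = 57.96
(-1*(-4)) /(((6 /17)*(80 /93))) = 527 /40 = 13.18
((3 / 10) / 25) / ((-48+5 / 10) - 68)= -1 / 9625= -0.00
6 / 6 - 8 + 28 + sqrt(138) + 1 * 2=34.75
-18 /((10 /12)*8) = -27 /10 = -2.70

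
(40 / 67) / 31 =40 / 2077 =0.02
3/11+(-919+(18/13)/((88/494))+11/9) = -180127/198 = -909.73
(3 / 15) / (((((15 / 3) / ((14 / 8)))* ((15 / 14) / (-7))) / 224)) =-38416 / 375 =-102.44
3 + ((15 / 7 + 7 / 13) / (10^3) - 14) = -250189 / 22750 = -11.00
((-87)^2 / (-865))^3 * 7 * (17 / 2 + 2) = -63743051548323 / 1294429250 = -49244.14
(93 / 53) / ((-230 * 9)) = -31 / 36570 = -0.00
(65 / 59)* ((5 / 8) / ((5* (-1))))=-65 / 472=-0.14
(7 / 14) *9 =4.50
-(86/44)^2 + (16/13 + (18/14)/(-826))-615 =-11234087157/18190172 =-617.59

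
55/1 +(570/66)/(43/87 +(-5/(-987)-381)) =2195459590/39933927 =54.98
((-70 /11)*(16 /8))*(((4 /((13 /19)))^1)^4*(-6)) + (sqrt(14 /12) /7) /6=sqrt(42) /252 + 28024227840 /314171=89200.58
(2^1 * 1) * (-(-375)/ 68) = 375/ 34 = 11.03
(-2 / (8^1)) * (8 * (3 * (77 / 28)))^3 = -71874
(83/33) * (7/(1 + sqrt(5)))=-581/132 + 581 * sqrt(5)/132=5.44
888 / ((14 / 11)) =4884 / 7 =697.71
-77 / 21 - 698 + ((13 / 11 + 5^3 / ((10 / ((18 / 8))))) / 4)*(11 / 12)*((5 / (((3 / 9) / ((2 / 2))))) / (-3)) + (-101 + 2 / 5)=-1604827 / 1920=-835.85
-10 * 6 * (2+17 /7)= -1860 /7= -265.71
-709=-709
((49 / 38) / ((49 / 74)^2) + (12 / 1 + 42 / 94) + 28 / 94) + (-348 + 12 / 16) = -58033053 / 175028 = -331.56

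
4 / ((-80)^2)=1 / 1600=0.00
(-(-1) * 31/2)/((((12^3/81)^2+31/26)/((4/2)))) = 7254/106775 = 0.07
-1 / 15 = -0.07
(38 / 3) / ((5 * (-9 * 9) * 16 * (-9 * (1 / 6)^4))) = 38 / 135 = 0.28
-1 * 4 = -4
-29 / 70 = -0.41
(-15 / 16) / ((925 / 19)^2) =-1083 / 2738000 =-0.00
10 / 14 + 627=4394 / 7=627.71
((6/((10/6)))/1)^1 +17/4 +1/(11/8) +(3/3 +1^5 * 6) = 3427/220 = 15.58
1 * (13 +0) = 13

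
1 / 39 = 0.03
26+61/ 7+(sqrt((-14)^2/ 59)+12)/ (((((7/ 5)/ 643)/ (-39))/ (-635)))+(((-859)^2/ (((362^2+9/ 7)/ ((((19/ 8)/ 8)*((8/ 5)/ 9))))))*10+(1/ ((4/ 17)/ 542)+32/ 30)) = 159238950*sqrt(59)/ 59+157761110790111653/ 1155819420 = 157224016.31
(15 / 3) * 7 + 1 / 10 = 351 / 10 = 35.10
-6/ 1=-6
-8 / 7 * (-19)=152 / 7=21.71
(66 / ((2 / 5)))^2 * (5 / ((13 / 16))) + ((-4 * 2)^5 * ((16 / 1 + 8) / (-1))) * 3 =32848848 / 13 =2526834.46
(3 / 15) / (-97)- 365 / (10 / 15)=-531077 / 970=-547.50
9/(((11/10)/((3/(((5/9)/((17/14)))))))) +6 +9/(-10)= 45237/770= 58.75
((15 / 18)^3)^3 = 1953125 / 10077696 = 0.19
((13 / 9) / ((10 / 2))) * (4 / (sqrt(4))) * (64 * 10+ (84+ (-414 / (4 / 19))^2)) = 40225601 / 18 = 2234755.61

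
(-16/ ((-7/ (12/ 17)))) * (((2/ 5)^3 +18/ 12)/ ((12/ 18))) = 3312/ 875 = 3.79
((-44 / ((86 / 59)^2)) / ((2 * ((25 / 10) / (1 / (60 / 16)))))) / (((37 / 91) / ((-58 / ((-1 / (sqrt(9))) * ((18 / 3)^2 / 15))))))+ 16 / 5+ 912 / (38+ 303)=-66860391394 / 349932495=-191.07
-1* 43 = -43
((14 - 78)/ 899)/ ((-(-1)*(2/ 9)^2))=-1296/ 899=-1.44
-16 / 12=-4 / 3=-1.33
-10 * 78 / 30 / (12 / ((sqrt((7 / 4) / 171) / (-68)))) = 0.00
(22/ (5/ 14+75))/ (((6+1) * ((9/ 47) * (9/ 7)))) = 14476/ 85455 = 0.17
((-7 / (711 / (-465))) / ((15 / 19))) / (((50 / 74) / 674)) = 102819374 / 17775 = 5784.49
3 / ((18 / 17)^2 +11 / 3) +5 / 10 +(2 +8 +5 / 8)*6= 64.88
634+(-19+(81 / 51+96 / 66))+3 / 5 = 578431 / 935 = 618.64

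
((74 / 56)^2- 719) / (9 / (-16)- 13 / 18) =5060943 / 9065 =558.29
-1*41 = -41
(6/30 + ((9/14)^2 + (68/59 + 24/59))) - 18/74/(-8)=9425901/4278680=2.20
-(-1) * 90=90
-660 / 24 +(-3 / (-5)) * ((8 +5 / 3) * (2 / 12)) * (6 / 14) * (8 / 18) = -17209 / 630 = -27.32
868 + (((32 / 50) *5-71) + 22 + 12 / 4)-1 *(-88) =4566 / 5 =913.20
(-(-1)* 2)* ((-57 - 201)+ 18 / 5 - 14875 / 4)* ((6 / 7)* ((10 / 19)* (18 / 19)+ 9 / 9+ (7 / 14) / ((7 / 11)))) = -550440201 / 35378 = -15558.83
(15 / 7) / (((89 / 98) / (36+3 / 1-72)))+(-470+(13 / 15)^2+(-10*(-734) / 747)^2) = -559407203959 / 1241570025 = -450.56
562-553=9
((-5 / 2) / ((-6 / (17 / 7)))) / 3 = 0.34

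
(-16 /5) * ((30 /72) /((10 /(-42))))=28 /5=5.60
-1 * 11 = -11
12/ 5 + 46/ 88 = 643/ 220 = 2.92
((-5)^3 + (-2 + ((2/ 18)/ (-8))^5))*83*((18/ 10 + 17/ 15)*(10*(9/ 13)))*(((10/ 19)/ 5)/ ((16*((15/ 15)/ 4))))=-224355634348945/ 39827054592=-5633.25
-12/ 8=-3/ 2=-1.50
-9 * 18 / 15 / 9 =-6 / 5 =-1.20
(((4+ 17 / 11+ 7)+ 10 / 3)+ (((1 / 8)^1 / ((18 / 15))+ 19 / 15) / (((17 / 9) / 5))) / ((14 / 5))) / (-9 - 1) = -308321 / 179520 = -1.72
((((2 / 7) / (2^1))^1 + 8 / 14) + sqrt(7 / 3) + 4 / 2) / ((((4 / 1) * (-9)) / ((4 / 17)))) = -19 / 1071 - sqrt(21) / 459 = -0.03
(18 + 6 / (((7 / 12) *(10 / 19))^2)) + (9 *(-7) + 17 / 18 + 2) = 21.60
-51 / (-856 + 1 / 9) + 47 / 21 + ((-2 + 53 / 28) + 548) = 356001889 / 647052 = 550.19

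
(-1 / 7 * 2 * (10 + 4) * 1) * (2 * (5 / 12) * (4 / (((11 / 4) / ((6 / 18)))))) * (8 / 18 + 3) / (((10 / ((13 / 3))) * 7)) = -6448 / 18711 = -0.34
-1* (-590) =590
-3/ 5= -0.60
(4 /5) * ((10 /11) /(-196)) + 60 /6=10.00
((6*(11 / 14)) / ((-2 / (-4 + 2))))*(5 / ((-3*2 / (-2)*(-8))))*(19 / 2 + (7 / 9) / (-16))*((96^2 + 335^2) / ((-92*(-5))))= -1818093211 / 741888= -2450.63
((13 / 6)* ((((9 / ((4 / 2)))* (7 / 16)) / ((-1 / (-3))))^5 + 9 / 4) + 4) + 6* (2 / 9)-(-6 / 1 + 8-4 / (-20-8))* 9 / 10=21957417829087 / 1409286144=15580.52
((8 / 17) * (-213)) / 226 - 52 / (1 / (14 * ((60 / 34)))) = -2468772 / 1921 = -1285.15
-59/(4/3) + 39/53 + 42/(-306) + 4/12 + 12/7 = -3148741/75684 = -41.60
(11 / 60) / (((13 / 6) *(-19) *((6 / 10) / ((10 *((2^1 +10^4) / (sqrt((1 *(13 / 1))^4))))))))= -183370 / 41743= -4.39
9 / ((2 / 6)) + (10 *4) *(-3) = -93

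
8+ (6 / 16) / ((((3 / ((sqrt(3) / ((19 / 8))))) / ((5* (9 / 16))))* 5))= 9* sqrt(3) / 304+ 8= 8.05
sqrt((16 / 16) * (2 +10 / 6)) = sqrt(33) / 3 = 1.91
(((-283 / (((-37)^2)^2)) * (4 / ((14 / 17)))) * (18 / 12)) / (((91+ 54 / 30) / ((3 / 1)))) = -216495 / 6087274928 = -0.00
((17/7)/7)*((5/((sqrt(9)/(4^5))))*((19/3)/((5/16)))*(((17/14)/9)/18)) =22491136/250047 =89.95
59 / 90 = 0.66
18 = 18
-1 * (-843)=843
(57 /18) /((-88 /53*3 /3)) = -1007 /528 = -1.91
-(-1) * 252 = 252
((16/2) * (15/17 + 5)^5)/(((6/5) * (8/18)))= 150000000000/1419857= 105644.44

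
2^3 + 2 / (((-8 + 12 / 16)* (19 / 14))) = 4296 / 551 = 7.80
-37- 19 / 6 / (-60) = -36.95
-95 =-95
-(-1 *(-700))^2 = -490000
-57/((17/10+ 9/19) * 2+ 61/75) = -81225/7354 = -11.05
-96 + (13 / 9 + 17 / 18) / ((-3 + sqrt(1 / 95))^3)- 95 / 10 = -65764678377 / 622835864- 5241055*sqrt(95) / 5605522776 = -105.60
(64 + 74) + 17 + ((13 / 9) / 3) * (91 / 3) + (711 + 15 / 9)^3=29318689954 / 81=361959135.23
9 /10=0.90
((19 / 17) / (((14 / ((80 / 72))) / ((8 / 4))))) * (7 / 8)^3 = 4655 / 39168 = 0.12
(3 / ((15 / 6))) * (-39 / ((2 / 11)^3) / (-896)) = 155727 / 17920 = 8.69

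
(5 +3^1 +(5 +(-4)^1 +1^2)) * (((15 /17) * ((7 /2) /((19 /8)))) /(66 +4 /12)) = 12600 /64277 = 0.20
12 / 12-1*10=-9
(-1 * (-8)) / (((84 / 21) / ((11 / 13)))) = 22 / 13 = 1.69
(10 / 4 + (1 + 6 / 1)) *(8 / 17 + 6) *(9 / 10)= 1881 / 34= 55.32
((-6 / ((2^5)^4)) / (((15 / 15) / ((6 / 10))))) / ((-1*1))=9 / 2621440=0.00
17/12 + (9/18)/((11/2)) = 1.51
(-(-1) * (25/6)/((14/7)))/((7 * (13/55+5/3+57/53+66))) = 0.00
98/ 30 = 49/ 15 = 3.27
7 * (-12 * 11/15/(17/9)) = -2772/85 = -32.61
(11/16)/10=11/160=0.07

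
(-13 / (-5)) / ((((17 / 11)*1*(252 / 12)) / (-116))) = -16588 / 1785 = -9.29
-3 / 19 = -0.16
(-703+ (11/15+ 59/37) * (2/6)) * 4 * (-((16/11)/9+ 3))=1463842156/164835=8880.65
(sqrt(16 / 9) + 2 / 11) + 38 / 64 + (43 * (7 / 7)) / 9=21817 / 3168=6.89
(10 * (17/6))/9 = 85/27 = 3.15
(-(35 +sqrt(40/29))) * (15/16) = -525/16 - 15 * sqrt(290)/232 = -33.91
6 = 6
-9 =-9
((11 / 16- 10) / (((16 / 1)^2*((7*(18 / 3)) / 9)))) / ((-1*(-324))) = -149 / 6193152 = -0.00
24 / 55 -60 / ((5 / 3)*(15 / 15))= -1956 / 55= -35.56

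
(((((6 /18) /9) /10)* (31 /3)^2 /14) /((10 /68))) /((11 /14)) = 16337 /66825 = 0.24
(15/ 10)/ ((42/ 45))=45/ 28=1.61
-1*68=-68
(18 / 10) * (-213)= -1917 / 5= -383.40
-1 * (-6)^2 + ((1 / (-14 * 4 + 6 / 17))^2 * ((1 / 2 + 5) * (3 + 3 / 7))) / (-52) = -266523123 / 7403396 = -36.00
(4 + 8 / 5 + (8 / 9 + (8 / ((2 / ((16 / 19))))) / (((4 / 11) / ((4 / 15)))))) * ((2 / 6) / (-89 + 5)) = -383 / 10773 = -0.04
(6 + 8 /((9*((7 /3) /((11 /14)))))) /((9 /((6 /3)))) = 1852 /1323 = 1.40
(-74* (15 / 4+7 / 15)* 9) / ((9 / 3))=-9361 / 10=-936.10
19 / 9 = 2.11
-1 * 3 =-3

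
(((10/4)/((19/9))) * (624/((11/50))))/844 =175500/44099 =3.98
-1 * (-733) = 733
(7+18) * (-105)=-2625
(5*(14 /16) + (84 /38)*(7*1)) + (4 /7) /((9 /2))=191287 /9576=19.98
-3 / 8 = -0.38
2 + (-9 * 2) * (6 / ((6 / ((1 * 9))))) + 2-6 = -164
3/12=1/4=0.25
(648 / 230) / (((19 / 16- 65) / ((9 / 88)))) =-5832 / 1291565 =-0.00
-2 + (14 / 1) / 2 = 5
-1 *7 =-7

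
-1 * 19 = -19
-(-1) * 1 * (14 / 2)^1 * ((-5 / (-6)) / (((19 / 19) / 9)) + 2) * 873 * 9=1044981 / 2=522490.50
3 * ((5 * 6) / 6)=15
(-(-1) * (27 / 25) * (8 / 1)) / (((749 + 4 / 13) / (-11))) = -10296 / 81175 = -0.13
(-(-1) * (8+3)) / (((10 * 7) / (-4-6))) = -11 / 7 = -1.57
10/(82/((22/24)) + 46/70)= 3850/34693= 0.11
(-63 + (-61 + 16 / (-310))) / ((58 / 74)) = -711436 / 4495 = -158.27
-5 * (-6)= 30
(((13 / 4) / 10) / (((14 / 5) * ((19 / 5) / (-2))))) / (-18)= 65 / 19152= 0.00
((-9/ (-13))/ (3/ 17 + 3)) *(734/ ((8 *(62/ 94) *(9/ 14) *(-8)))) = -2052631/ 348192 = -5.90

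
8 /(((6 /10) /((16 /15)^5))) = 8388608 /455625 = 18.41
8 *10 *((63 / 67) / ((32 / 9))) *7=19845 / 134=148.10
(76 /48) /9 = 19 /108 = 0.18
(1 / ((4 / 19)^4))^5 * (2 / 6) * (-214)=-4022127159957417526689049307 / 1649267441664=-2438735561225510.86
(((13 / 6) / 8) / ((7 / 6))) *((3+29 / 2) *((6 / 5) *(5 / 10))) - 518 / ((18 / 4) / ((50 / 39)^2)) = -186.77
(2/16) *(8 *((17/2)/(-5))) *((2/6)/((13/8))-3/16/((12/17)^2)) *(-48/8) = -29053/16640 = -1.75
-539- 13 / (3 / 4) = -1669 / 3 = -556.33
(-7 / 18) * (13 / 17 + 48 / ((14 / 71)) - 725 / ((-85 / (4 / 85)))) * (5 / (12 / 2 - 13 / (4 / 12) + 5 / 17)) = 2474075 / 170136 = 14.54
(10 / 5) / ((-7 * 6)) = -1 / 21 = -0.05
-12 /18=-2 /3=-0.67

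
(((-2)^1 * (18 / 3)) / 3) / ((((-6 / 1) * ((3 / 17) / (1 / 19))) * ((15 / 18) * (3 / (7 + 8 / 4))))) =68 / 95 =0.72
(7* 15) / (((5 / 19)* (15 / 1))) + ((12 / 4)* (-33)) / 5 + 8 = 74 / 5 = 14.80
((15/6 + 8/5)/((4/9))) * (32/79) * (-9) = -13284/395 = -33.63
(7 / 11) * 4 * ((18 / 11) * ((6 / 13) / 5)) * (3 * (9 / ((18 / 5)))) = 4536 / 1573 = 2.88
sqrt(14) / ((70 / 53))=53 * sqrt(14) / 70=2.83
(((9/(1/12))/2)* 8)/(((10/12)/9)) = 23328/5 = 4665.60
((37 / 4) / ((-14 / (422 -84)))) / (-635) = 6253 / 17780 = 0.35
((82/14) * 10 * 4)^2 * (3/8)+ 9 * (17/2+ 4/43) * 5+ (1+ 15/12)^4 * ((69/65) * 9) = 743815591167/35060480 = 21215.21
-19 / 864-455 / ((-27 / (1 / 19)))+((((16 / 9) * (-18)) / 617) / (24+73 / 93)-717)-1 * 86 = -6242388728027 / 7782196320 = -802.14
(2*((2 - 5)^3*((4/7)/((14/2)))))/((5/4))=-864/245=-3.53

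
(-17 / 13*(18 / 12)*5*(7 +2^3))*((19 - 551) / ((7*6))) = 24225 / 13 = 1863.46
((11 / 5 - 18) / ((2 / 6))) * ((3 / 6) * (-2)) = 47.40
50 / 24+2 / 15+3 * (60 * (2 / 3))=7333 / 60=122.22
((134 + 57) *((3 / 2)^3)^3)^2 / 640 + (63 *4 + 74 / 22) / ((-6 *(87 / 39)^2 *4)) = 84240.01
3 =3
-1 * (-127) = 127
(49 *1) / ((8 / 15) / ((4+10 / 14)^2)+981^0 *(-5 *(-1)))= 800415 / 82067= 9.75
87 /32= 2.72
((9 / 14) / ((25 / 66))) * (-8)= -2376 / 175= -13.58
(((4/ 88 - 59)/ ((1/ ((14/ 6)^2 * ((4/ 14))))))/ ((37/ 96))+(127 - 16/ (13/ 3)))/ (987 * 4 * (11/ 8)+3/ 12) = -0.02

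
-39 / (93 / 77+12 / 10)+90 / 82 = -191300 / 12669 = -15.10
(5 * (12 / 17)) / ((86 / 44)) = 1320 / 731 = 1.81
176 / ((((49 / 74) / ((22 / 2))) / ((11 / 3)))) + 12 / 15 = 7880108 / 735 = 10721.24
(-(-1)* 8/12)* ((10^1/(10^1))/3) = 2/9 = 0.22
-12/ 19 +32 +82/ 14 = 4951/ 133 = 37.23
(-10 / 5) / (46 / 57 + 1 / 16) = -1824 / 793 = -2.30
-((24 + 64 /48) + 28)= -160 /3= -53.33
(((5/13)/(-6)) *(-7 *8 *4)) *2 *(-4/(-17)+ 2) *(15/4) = 53200/221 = 240.72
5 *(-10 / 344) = -25 / 172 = -0.15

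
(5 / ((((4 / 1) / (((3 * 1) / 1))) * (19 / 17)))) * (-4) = -255 / 19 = -13.42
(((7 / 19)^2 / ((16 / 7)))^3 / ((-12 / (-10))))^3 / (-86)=-8214045295441785017442875 / 132921998842009509491940545220550066176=-0.00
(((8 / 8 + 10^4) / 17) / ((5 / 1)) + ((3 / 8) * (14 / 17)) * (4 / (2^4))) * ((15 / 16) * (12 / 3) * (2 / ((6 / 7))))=1120847 / 1088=1030.19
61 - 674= -613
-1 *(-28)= 28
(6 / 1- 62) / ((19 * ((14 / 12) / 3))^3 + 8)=-326592 / 2399293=-0.14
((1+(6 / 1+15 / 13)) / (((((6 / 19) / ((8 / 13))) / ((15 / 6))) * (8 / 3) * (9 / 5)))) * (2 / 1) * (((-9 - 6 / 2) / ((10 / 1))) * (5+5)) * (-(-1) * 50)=-5035000 / 507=-9930.97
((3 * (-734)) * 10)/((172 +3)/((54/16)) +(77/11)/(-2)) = -1189080/2611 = -455.41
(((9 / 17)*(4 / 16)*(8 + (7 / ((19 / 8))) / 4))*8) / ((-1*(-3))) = 996 / 323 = 3.08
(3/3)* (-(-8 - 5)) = 13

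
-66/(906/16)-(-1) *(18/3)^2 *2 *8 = 86800/151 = 574.83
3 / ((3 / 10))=10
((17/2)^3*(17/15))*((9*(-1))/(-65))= 250563/2600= 96.37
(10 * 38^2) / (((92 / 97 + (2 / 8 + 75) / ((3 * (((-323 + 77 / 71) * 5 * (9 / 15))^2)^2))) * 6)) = 61923408213099443511951360 / 24403662031777508161261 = 2537.46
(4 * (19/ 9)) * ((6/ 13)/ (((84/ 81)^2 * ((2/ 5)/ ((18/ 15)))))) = 13851/ 1274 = 10.87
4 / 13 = 0.31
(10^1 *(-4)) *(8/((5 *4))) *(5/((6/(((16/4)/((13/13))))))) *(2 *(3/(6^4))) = -20/81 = -0.25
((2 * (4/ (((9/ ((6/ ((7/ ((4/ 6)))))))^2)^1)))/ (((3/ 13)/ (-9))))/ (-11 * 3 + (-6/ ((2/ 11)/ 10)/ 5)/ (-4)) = 3328/ 43659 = 0.08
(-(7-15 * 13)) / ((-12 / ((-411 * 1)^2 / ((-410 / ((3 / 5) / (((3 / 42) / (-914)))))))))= -50795558226 / 1025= -49556642.17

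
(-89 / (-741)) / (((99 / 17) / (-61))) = -92293 / 73359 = -1.26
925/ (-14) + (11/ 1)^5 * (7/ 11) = 1433893/ 14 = 102420.93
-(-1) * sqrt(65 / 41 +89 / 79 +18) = 3 * sqrt(24143506) / 3239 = 4.55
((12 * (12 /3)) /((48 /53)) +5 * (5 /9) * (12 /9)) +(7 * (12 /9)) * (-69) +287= -8108 /27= -300.30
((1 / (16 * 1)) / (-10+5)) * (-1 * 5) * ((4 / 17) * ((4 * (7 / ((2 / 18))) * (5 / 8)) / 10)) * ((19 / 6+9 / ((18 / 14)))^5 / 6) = 5912174107 / 1410048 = 4192.89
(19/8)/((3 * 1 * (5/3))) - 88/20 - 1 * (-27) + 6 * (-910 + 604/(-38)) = -4204543/760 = -5532.29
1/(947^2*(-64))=-1/57395776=-0.00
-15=-15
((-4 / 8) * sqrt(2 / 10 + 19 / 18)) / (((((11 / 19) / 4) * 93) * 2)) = -19 * sqrt(1130) / 30690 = -0.02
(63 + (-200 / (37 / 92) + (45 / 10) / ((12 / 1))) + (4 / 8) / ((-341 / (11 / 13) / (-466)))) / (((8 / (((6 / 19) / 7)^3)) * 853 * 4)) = -1395704385 / 957548328699872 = -0.00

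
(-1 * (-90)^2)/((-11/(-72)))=-583200/11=-53018.18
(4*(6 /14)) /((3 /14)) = 8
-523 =-523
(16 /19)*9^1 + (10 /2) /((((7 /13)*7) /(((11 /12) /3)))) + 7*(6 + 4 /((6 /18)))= 4490617 /33516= 133.98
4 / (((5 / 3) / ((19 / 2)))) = 114 / 5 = 22.80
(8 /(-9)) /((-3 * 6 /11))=44 /81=0.54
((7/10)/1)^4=2401/10000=0.24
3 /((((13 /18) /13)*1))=54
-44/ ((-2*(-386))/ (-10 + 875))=-9515/ 193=-49.30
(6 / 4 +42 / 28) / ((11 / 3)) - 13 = -134 / 11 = -12.18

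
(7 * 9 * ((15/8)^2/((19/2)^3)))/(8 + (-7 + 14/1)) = 945/54872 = 0.02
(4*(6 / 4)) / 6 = 1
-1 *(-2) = 2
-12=-12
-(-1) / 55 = 1 / 55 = 0.02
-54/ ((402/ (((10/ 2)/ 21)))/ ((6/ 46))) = -0.00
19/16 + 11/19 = 537/304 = 1.77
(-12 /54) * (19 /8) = -19 /36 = -0.53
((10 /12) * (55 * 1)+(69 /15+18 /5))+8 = 1861 /30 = 62.03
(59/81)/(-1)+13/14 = 227/1134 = 0.20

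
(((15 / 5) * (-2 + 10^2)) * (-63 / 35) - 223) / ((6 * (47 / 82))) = -154201 / 705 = -218.72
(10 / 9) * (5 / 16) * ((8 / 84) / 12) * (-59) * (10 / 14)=-0.12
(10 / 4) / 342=5 / 684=0.01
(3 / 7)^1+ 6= 45 / 7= 6.43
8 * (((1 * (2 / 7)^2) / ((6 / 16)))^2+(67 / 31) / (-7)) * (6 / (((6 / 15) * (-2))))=3501700 / 223293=15.68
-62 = -62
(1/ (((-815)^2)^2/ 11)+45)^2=394172114841919310255634496/ 194652896218016062890625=2025.00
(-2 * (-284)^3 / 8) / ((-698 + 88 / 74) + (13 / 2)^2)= -847533248 / 96875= -8748.73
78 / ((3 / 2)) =52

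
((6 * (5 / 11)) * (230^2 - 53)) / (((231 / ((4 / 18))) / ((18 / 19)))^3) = 0.00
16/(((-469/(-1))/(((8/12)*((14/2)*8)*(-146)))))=-37376/201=-185.95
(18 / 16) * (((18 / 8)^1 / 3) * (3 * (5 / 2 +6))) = 1377 / 64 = 21.52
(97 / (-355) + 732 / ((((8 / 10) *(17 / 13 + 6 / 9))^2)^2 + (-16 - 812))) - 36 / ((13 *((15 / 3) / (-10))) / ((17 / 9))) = 12745942671016644 / 1370893294375865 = 9.30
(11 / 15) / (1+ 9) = 0.07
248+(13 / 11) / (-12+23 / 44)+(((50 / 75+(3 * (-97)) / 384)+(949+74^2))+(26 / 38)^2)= 467163349117 / 70005120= 6673.27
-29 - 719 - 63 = -811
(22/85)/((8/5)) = 11/68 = 0.16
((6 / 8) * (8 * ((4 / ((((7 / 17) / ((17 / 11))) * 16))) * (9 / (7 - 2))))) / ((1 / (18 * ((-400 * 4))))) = -22472640 / 77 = -291852.47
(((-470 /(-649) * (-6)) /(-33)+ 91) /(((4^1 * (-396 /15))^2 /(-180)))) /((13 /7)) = -569265375 /718697408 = -0.79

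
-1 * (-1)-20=-19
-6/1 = -6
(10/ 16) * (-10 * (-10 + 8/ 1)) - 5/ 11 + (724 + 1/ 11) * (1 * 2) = 32125/ 22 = 1460.23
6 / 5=1.20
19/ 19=1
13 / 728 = 1 / 56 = 0.02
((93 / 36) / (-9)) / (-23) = 31 / 2484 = 0.01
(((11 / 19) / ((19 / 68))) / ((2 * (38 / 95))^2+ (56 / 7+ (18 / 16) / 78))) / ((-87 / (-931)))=27227200 / 10627137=2.56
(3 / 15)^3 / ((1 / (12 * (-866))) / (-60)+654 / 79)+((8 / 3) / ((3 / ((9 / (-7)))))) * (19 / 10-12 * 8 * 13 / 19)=72.90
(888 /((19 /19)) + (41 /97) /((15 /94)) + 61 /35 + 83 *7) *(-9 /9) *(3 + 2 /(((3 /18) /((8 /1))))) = -495214302 /3395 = -145865.77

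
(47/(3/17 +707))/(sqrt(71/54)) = 2397 * sqrt(426)/853562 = 0.06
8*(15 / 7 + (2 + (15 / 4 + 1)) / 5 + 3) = 1818 / 35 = 51.94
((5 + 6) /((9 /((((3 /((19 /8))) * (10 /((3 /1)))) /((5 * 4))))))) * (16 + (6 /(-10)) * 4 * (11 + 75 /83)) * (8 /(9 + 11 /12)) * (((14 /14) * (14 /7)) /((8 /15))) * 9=-16524288 /187663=-88.05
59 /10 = 5.90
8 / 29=0.28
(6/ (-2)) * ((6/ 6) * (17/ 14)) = -51/ 14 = -3.64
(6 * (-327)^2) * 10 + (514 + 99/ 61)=391391593/ 61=6416255.62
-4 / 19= -0.21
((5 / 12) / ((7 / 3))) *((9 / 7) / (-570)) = -3 / 7448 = -0.00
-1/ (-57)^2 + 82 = 266417/ 3249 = 82.00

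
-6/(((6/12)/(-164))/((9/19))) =17712/19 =932.21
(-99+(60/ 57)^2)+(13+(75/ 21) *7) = -21621/ 361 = -59.89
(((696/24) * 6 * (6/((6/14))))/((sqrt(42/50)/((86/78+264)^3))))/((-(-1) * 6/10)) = 82533103350.44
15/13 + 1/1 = 28/13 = 2.15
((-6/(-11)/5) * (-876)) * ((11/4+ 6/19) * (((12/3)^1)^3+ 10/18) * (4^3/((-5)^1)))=1264925312/5225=242090.97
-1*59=-59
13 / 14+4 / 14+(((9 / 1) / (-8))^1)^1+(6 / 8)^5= 2341 / 7168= 0.33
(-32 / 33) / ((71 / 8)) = -256 / 2343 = -0.11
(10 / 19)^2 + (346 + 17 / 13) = 1631215 / 4693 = 347.58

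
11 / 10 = 1.10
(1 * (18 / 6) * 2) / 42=1 / 7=0.14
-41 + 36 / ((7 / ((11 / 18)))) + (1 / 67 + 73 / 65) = -1119383 / 30485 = -36.72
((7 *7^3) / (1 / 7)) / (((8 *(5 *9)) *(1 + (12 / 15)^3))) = 60025 / 1944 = 30.88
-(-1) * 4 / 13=4 / 13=0.31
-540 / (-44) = 135 / 11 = 12.27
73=73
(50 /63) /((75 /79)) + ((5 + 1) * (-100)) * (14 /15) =-105682 /189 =-559.16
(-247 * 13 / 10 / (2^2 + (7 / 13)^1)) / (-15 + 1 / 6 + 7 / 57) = 61009 / 12685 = 4.81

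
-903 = -903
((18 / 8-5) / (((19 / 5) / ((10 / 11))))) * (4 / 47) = -50 / 893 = -0.06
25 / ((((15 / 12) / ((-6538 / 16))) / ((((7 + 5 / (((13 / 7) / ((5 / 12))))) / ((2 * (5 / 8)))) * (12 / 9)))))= -8283646 / 117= -70800.39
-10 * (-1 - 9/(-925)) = 1832/185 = 9.90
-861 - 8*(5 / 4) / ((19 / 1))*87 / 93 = -507419 / 589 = -861.49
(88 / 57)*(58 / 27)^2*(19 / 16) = 8.46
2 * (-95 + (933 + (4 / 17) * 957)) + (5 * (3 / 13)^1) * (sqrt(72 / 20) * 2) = 2130.73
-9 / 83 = -0.11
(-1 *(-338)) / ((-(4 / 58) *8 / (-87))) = 426387 / 8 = 53298.38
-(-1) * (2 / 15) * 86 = 172 / 15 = 11.47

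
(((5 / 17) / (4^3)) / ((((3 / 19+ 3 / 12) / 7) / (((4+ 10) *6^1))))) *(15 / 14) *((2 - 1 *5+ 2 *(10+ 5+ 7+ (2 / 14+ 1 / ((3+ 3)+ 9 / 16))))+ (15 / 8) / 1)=10405635 / 33728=308.52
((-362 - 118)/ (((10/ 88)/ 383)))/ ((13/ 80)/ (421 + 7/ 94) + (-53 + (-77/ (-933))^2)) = 2229629616909573120/ 73034310332341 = 30528.52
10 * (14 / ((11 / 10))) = 1400 / 11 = 127.27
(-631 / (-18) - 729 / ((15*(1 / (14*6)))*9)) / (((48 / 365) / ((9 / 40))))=-2749837 / 3840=-716.10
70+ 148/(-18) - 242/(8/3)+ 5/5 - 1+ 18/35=-35857/1260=-28.46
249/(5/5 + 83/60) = 104.48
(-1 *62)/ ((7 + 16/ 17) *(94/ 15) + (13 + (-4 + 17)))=-527/ 644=-0.82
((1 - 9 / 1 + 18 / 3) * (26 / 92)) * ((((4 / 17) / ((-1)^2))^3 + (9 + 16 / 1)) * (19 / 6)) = -439907 / 9826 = -44.77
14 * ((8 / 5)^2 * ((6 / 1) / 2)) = 2688 / 25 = 107.52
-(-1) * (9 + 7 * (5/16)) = 11.19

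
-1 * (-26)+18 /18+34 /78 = 1070 /39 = 27.44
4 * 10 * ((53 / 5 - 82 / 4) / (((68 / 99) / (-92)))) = 901692 / 17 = 53040.71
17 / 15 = 1.13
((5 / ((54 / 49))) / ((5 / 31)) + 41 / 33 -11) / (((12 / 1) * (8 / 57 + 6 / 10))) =1036735 / 501336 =2.07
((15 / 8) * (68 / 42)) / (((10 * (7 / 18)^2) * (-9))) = -153 / 686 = -0.22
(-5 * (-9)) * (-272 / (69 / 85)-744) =-1116840 / 23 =-48558.26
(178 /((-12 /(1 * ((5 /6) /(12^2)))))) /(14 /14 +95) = -445 /497664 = -0.00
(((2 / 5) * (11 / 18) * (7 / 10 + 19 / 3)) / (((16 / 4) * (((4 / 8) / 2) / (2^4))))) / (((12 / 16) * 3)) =74272 / 6075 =12.23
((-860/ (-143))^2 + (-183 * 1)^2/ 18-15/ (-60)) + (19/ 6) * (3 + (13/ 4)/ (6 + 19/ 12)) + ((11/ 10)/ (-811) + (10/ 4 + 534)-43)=5575228219839/ 2321779460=2401.27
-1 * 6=-6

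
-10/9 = -1.11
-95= -95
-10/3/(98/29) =-145/147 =-0.99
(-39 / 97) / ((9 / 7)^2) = -637 / 2619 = -0.24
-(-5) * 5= 25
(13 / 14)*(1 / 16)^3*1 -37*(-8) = 16973837 / 57344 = 296.00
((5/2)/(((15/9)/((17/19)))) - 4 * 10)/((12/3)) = -1469/152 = -9.66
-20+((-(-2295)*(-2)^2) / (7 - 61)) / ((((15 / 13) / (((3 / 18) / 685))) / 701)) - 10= -339871 / 6165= -55.13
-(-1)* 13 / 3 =13 / 3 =4.33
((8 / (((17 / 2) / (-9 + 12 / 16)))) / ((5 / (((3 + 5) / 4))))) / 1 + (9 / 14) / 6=-7137 / 2380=-3.00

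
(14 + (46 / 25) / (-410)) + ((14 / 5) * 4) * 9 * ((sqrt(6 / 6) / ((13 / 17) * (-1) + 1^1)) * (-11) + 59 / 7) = -19725123 / 5125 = -3848.80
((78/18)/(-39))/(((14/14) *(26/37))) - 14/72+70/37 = 8885/5772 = 1.54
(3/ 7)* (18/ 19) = 0.41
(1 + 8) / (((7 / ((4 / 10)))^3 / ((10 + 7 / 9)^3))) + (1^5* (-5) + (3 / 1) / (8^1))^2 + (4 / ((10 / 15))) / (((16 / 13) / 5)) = 10639339451 / 222264000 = 47.87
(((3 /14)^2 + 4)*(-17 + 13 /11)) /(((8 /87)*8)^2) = -522192879 /4415488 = -118.26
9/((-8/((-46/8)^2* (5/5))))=-4761/128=-37.20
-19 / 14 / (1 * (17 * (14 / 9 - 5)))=171 / 7378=0.02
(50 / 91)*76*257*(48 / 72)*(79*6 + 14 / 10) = 928551280 / 273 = 3401286.74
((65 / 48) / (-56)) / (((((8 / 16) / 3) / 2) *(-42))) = 65 / 9408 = 0.01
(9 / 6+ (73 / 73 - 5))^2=6.25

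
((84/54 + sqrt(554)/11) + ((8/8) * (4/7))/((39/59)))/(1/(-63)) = -1982/13 - 63 * sqrt(554)/11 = -287.27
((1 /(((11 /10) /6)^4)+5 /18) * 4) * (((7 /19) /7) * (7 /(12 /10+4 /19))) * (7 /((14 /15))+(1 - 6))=40836810875 /17657046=2312.78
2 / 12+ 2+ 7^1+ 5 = 85 / 6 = 14.17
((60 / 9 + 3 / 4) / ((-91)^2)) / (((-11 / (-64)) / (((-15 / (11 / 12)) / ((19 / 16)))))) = -1367040 / 19038019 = -0.07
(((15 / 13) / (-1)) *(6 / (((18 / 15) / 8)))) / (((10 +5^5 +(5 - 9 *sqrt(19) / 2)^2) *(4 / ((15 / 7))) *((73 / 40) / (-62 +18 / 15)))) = 3939840000 *sqrt(19) / 1331446133563 +310349952000 / 1331446133563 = 0.25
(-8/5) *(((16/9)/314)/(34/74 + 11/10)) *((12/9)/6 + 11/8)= -68080/7337709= -0.01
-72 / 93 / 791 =-24 / 24521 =-0.00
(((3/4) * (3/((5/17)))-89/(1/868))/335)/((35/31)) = -47891497/234500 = -204.23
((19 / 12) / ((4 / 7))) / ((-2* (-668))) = 133 / 64128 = 0.00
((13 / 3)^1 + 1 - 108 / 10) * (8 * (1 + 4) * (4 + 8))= -2624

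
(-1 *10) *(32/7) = -320/7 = -45.71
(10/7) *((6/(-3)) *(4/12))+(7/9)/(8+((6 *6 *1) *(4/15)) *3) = -10795/11592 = -0.93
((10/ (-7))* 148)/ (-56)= 185/ 49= 3.78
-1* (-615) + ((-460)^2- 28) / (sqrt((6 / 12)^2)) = 423759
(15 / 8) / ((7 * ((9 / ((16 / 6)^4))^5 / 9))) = 720575940379279360 / 53379182394909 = 13499.19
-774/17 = -45.53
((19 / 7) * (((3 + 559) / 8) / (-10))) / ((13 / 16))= -10678 / 455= -23.47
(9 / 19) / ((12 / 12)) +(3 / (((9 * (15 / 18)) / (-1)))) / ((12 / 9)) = 33 / 190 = 0.17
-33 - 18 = -51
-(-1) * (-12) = -12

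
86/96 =43/48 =0.90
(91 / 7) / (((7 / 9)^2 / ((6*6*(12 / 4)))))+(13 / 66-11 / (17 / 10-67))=4902048653 / 2111802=2321.26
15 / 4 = 3.75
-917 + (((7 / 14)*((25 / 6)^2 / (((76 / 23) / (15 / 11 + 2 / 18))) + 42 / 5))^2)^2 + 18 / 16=11216884134451275491045350321 / 3364226039048752373760000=3334.16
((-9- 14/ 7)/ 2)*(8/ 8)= -11/ 2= -5.50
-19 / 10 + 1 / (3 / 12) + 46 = 481 / 10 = 48.10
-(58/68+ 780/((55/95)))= -504199/374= -1348.13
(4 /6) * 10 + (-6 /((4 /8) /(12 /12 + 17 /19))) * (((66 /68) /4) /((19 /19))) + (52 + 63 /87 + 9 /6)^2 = 9588150721 /3259716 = 2941.41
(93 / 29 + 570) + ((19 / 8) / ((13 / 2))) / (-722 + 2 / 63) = 39316152951 / 68589872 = 573.21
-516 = -516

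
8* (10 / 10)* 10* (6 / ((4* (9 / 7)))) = 280 / 3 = 93.33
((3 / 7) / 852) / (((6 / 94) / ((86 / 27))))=2021 / 80514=0.03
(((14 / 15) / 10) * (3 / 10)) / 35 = 1 / 1250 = 0.00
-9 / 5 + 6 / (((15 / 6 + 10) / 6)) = 1.08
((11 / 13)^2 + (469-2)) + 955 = 240439 / 169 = 1422.72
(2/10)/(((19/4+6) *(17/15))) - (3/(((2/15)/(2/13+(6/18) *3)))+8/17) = -502057/19006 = -26.42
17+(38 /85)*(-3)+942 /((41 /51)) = 4138141 /3485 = 1187.41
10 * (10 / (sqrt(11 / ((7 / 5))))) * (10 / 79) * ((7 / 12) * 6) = 700 * sqrt(385) / 869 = 15.81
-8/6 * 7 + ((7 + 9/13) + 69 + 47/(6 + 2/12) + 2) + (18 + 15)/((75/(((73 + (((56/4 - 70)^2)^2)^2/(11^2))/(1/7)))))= 976941564328905574/396825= 2461895204004.05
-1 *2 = -2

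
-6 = -6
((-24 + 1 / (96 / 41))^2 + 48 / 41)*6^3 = 631230891 / 5248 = 120280.28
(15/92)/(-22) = -15/2024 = -0.01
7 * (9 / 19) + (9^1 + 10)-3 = 367 / 19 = 19.32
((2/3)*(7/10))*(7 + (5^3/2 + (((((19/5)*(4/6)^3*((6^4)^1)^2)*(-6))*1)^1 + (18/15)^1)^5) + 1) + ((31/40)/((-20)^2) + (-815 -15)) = -1404371147755766639604448355800586807969/16000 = -87773196734735414975278020000000000.00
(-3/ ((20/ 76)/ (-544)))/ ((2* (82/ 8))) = 62016/ 205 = 302.52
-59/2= -29.50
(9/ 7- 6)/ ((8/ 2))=-33/ 28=-1.18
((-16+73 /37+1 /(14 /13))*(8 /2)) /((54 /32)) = -217120 /6993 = -31.05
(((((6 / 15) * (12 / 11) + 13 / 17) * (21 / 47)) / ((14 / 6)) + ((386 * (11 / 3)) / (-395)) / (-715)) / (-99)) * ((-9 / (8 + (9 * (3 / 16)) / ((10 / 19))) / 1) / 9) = 5090908448 / 24033479499315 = 0.00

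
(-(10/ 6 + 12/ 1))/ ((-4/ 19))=779/ 12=64.92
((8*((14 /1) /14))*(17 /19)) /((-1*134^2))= -0.00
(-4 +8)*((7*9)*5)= 1260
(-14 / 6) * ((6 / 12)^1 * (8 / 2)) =-14 / 3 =-4.67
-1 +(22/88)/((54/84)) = -11/18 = -0.61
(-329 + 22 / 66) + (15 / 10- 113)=-2641 / 6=-440.17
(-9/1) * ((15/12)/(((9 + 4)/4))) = -45/13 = -3.46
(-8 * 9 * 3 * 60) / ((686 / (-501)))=3246480 / 343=9464.96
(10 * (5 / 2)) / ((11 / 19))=475 / 11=43.18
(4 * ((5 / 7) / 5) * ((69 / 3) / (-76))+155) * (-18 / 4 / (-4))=23166 / 133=174.18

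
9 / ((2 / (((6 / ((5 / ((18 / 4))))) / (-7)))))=-3.47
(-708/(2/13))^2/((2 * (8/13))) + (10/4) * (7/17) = 1170106891/68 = 17207454.28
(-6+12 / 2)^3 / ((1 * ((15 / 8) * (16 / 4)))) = 0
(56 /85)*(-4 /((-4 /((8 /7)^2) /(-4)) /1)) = -2048 /595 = -3.44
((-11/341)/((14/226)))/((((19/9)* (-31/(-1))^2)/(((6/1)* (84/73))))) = -0.00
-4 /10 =-2 /5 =-0.40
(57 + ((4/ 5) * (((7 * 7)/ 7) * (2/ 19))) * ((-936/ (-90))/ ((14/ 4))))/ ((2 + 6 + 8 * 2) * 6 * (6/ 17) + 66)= 474419/ 943350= 0.50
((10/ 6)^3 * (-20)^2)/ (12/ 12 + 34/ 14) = 43750/ 81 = 540.12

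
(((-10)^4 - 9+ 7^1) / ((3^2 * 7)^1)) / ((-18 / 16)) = -79984 / 567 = -141.07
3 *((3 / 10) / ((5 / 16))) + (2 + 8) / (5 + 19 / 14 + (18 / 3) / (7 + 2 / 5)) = 396836 / 92825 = 4.28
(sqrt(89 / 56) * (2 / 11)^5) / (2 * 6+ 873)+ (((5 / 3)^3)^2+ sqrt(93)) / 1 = 8 * sqrt(1246) / 997710945+ sqrt(93)+ 15625 / 729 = 31.08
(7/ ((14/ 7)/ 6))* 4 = 84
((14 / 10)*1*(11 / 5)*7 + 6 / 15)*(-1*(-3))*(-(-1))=1647 / 25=65.88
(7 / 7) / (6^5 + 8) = 1 / 7784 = 0.00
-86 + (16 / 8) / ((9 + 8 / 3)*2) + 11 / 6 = -17657 / 210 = -84.08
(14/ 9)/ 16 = 7/ 72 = 0.10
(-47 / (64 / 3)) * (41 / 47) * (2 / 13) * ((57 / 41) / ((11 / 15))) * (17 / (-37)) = 43605 / 169312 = 0.26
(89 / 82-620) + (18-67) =-54769 / 82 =-667.91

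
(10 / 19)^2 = 100 / 361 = 0.28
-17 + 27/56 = -16.52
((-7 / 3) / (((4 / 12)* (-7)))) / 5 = 1 / 5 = 0.20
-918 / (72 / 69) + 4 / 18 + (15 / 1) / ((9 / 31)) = -29803 / 36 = -827.86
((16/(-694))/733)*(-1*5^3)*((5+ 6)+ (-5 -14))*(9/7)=-72000/1780457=-0.04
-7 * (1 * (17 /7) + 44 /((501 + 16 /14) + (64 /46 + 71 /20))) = -28749547 /1632811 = -17.61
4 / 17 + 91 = 1551 / 17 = 91.24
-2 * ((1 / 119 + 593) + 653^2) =-101626478 / 119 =-854004.02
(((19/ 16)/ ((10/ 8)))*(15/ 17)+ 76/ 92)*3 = 7809/ 1564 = 4.99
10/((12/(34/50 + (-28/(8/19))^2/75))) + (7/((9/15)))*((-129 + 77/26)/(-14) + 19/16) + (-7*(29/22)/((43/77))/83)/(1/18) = 5512151977/33405840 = 165.01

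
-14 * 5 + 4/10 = -348/5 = -69.60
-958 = -958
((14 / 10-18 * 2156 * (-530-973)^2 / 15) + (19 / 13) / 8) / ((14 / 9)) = -3757183767.78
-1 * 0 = 0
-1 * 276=-276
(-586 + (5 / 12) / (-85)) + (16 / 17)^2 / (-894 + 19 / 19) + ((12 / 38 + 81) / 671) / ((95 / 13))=-23136430821101 / 39482684076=-585.99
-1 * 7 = -7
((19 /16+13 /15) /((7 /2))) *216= 4437 /35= 126.77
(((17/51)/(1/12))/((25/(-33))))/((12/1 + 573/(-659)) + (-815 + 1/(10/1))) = 15816/2407655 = 0.01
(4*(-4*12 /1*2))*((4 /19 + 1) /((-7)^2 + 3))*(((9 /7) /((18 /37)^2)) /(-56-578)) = 125948 /1644279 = 0.08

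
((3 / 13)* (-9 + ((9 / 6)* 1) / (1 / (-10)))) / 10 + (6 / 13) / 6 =-31 / 65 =-0.48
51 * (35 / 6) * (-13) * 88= -340340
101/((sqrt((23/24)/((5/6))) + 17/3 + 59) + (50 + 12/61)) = 7770253200/8836037753 - 6764778 * sqrt(115)/8836037753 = 0.87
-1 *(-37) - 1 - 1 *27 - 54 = -45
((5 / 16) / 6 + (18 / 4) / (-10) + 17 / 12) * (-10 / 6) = -163 / 96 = -1.70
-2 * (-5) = 10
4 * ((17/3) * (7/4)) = 119/3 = 39.67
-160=-160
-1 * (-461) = 461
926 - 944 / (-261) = 242630 / 261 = 929.62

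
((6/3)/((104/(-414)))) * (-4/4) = 7.96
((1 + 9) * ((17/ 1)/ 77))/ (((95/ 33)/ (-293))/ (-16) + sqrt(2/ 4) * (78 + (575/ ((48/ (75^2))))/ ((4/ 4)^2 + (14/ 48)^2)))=0.00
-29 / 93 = -0.31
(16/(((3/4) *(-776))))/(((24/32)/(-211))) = 6752/873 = 7.73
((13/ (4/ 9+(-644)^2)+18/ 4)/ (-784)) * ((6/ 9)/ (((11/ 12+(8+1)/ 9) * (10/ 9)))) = -151172487/ 84133435120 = -0.00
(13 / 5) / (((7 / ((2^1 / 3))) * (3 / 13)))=338 / 315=1.07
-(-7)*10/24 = 35/12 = 2.92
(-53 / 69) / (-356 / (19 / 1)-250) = 1007 / 352314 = 0.00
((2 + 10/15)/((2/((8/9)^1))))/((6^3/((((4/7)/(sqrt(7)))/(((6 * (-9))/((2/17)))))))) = -16 * sqrt(7)/16395939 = -0.00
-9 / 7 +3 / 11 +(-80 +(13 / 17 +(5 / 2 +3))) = -195691 / 2618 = -74.75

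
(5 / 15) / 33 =1 / 99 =0.01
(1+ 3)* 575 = 2300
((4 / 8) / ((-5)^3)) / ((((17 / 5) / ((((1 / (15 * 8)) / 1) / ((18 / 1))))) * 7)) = -1 / 12852000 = -0.00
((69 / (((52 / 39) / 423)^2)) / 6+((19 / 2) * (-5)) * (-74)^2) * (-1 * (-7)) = 6281358.78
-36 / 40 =-9 / 10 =-0.90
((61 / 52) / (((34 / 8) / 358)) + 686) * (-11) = -1907884 / 221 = -8632.96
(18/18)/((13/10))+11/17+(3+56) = 13352/221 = 60.42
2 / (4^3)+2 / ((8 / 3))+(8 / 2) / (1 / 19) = 2457 / 32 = 76.78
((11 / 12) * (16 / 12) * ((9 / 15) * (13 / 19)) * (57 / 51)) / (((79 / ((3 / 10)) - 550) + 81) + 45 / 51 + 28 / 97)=-13871 / 5058200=-0.00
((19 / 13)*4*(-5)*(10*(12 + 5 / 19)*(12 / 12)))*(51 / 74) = -1188300 / 481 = -2470.48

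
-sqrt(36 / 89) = -6 * sqrt(89) / 89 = -0.64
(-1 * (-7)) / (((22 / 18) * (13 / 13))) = 63 / 11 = 5.73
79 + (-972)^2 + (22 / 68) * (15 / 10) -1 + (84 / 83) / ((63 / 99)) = 5332812843 / 5644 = 944864.08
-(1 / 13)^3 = -1 / 2197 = -0.00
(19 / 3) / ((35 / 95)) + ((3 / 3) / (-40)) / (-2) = 28901 / 1680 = 17.20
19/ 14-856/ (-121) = 14283/ 1694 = 8.43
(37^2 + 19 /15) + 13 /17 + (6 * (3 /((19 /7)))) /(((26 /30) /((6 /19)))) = 1643625509 /1196715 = 1373.45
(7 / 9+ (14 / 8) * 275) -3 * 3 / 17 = 294677 / 612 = 481.50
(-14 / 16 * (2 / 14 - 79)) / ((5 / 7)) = 483 / 5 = 96.60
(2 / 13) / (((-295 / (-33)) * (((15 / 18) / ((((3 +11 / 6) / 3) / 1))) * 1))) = 638 / 19175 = 0.03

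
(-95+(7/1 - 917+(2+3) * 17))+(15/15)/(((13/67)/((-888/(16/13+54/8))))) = -619784/415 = -1493.46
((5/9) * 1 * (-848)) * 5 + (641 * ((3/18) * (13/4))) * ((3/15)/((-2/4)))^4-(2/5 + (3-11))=-13157252/5625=-2339.07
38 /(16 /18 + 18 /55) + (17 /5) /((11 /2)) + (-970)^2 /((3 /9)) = 46730326009 /16555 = 2822731.86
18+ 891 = 909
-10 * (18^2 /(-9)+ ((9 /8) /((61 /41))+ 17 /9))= 333.55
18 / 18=1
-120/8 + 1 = -14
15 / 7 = 2.14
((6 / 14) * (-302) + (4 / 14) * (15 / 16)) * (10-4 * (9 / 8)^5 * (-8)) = -501167337 / 57344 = -8739.66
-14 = -14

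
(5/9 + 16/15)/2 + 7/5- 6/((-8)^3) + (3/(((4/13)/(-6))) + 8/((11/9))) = -6302003/126720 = -49.73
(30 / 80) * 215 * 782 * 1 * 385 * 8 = 194190150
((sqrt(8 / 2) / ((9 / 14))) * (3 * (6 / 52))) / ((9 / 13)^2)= 182 / 81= 2.25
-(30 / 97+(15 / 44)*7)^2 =-132365025 / 18215824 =-7.27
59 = 59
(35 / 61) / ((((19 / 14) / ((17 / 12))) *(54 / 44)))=0.49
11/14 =0.79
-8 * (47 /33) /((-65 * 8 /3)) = 47 /715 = 0.07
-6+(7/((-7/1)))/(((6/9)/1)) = -15/2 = -7.50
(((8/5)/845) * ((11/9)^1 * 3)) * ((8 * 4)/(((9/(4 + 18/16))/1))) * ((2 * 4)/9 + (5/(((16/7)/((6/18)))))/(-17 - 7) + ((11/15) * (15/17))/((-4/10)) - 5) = -50866937/69813900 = -0.73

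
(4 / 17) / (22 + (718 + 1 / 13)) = 52 / 163557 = 0.00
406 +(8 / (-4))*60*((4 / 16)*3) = 316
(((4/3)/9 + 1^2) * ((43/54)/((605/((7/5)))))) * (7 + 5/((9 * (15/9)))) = 9331/601425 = 0.02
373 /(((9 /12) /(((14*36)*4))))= 1002624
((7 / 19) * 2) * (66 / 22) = 42 / 19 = 2.21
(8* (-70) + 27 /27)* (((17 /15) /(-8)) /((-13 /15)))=-731 /8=-91.38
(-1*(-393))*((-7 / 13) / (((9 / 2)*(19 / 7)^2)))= -89866 / 14079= -6.38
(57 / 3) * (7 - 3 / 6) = 247 / 2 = 123.50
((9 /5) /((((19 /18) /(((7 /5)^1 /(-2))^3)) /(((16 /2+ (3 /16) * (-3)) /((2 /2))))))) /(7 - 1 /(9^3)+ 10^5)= -2410203033 /55407877520000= -0.00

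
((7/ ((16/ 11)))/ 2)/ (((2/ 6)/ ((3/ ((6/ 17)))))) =3927/ 64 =61.36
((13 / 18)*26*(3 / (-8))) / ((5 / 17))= -23.94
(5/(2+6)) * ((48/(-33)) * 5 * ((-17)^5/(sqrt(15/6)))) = 14198570 * sqrt(10)/11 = 4081801.88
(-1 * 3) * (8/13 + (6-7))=15/13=1.15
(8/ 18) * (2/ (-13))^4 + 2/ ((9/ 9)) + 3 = 1285309/ 257049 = 5.00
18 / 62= 0.29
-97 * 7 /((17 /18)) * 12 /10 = -73332 /85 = -862.73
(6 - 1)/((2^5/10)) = 1.56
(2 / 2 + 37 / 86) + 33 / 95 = 14523 / 8170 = 1.78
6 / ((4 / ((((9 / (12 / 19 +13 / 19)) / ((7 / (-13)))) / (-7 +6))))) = 6669 / 350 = 19.05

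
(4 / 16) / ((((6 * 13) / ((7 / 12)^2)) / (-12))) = -49 / 3744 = -0.01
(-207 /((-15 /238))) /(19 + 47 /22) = 120428 /775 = 155.39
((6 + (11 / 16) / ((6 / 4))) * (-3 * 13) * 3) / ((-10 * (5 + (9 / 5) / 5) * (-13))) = -2325 / 2144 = -1.08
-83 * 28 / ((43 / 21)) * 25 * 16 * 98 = -1913116800 / 43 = -44491088.37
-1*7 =-7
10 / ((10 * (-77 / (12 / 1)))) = -12 / 77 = -0.16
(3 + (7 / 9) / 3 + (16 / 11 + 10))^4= 364691589610000 / 7780827681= 46870.54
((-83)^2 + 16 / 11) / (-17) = -75795 / 187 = -405.32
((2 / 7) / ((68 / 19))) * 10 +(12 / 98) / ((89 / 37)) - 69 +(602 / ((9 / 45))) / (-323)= -77.47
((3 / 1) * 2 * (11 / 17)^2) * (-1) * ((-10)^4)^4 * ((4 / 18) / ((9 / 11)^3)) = -6442040000000000000000 / 632043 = -10192407795039261.57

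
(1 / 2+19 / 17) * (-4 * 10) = -1100 / 17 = -64.71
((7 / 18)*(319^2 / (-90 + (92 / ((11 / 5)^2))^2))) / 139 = 10429179607 / 9938719620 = 1.05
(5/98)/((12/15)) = 25/392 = 0.06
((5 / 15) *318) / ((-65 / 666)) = -70596 / 65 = -1086.09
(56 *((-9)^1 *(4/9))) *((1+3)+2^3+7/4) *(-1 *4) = 12320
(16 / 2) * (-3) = -24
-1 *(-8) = 8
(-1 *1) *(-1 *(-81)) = -81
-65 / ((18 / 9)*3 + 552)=-65 / 558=-0.12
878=878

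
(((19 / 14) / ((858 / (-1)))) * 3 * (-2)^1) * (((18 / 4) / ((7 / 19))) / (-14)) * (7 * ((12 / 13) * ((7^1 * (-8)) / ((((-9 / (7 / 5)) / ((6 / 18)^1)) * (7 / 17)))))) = -24548 / 65065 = -0.38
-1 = -1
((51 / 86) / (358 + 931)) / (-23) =-51 / 2549642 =-0.00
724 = 724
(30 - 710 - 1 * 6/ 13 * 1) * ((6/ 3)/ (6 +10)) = -85.06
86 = 86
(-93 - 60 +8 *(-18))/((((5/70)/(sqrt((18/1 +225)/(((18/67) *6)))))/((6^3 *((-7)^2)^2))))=-3234607992 *sqrt(67)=-26476407493.24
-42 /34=-1.24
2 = 2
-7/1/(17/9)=-63/17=-3.71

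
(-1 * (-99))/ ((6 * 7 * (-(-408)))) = 11/ 1904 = 0.01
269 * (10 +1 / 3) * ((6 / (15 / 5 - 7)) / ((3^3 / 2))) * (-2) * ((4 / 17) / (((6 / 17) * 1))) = 33356 / 81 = 411.80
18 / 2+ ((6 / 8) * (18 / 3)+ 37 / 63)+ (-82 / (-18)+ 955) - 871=1437 / 14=102.64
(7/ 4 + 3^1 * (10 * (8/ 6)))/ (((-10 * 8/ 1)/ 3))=-501/ 320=-1.57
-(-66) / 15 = 22 / 5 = 4.40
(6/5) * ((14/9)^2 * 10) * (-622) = -487648/27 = -18061.04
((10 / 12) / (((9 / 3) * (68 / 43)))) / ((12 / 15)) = 0.22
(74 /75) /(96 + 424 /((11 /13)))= 407 /246300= 0.00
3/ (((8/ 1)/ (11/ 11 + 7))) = 3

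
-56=-56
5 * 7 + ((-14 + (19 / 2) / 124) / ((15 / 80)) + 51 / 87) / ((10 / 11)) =-46.04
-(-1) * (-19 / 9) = -19 / 9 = -2.11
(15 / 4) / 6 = 5 / 8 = 0.62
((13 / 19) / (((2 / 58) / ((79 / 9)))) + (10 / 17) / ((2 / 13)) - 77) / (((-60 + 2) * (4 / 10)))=-1467935 / 337212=-4.35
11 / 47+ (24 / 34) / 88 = 4255 / 17578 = 0.24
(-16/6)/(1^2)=-8/3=-2.67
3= 3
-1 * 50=-50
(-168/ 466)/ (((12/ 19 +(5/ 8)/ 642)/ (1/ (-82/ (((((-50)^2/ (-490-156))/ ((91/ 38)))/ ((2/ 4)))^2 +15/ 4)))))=19892225408760/ 201603252984497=0.10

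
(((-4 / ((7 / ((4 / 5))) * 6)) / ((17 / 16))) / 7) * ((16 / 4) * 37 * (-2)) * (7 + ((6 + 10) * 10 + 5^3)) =11063296 / 12495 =885.42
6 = 6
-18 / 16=-9 / 8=-1.12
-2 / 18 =-1 / 9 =-0.11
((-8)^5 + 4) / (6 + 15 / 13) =-425932 / 93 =-4579.91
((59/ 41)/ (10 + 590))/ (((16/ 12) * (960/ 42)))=413/ 5248000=0.00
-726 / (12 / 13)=-1573 / 2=-786.50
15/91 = 0.16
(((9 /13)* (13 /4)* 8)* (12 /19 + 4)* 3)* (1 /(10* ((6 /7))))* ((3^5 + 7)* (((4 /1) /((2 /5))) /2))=693000 /19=36473.68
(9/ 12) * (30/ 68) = 45/ 136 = 0.33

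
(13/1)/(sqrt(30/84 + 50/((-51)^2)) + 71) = 33610122/183549269- 663 * sqrt(191870)/183549269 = 0.18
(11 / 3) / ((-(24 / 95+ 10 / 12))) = -2090 / 619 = -3.38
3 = 3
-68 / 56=-17 / 14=-1.21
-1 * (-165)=165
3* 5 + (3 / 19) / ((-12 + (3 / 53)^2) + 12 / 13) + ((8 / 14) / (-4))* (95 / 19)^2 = 204629741 / 17927469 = 11.41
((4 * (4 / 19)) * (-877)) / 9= -14032 / 171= -82.06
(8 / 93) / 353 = 8 / 32829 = 0.00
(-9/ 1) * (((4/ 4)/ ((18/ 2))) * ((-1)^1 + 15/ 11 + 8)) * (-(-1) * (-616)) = 5152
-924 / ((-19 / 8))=7392 / 19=389.05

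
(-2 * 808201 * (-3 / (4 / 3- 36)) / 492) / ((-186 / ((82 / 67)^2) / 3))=3206733 / 466856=6.87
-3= -3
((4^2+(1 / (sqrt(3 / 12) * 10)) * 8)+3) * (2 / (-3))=-206 / 15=-13.73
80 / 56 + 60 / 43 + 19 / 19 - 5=-1.18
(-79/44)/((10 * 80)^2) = -79/28160000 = -0.00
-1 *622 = -622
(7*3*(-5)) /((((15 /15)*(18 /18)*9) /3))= -35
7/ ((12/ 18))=10.50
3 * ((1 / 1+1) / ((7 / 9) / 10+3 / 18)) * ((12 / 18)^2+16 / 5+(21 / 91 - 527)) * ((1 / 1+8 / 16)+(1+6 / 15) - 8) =46822284 / 715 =65485.71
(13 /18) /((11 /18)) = 1.18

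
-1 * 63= -63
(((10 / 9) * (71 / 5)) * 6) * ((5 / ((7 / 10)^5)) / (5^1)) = 563.26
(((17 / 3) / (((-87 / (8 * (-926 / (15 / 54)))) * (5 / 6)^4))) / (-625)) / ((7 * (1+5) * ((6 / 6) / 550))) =-1196895744 / 15859375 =-75.47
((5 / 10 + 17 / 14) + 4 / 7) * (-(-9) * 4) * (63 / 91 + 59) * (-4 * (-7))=1787904 / 13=137531.08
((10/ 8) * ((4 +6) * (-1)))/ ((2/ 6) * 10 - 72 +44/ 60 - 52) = 375/ 3598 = 0.10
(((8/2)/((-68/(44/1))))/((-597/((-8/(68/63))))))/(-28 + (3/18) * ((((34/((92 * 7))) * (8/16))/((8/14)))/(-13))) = 53044992/46223258519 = 0.00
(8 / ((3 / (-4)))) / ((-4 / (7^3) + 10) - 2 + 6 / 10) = -1.24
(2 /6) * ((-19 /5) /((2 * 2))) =-0.32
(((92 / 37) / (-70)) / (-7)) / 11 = 46 / 99715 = 0.00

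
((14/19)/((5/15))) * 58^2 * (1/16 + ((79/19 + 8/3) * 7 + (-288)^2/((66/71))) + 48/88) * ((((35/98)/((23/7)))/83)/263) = 26362486247825/7974832228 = 3305.71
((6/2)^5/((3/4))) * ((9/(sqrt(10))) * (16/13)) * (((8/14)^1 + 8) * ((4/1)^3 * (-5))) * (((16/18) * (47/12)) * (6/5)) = -374243328 * sqrt(10)/91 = -13005069.40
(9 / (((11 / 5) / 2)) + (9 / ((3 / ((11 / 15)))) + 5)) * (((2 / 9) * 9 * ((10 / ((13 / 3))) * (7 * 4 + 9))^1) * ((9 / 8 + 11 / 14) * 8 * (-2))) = -80383536 / 1001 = -80303.23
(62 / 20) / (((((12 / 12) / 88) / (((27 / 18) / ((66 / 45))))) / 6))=1674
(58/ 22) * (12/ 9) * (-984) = -38048/ 11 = -3458.91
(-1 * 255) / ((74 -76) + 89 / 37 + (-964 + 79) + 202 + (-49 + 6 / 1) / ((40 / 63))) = 377400 / 1110473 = 0.34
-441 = -441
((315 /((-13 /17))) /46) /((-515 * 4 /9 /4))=0.16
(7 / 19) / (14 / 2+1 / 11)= 77 / 1482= 0.05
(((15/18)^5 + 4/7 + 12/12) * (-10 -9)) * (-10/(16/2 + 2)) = 2040809/54432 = 37.49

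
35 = 35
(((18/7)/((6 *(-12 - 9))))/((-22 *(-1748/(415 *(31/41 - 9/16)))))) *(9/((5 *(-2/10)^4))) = -59293125/1236129664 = -0.05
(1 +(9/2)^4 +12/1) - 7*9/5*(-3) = 36869/80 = 460.86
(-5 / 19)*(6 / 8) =-15 / 76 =-0.20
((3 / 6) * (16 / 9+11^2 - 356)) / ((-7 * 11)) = 2099 / 1386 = 1.51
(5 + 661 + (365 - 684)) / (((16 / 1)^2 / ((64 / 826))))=347 / 3304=0.11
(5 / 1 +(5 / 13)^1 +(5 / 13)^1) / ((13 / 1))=75 / 169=0.44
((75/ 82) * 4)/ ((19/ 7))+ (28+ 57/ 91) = 2124845/ 70889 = 29.97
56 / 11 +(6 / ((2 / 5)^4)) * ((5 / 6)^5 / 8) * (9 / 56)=79287127 / 11354112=6.98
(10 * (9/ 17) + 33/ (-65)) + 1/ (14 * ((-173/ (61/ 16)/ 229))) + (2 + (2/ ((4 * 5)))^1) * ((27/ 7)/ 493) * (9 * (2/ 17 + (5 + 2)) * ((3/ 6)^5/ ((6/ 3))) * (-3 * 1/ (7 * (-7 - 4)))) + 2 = 542680476109/ 84442933120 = 6.43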